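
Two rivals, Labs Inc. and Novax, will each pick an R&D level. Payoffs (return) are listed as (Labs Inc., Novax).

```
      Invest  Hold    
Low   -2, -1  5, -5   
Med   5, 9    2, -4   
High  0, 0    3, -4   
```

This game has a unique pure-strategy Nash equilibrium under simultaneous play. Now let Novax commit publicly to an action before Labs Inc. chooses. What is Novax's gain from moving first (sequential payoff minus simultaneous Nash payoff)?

Labs Inc. best-responds to each possible Novax move:
- Invest → Labs Inc. plays Med (best of -2, 5, 0); Novax gets 9.
- Hold → Labs Inc. plays Low (best of 5, 2, 3); Novax gets -5.
Novax's induced payoffs are 9, -5, so Novax commits to Invest. Subgame-perfect outcome: (Med, Invest) with payoffs (5, 9).
For the simultaneous game, intersect best replies.
Labs Inc.'s best replies: Invest→Med; Hold→Low.
Novax's best replies: Low→Invest; Med→Invest; High→Invest.
The unique mutual best reply is (Med, Invest), giving (5, 9).
Novax's commitment gain: 9 − 9 = 0.

0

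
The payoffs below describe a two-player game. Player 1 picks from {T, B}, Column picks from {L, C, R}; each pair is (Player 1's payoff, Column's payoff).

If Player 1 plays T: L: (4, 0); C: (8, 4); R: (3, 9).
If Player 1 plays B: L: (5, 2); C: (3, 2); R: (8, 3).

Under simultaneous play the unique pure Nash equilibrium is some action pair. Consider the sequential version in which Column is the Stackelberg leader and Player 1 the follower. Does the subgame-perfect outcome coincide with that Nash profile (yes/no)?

Backward induction with Column moving first.
- L: BR = B, leader payoff 2.
- C: BR = T, leader payoff 4.
- R: BR = B, leader payoff 3.
Column's induced payoffs are 2, 4, 3, so Column commits to C. Subgame-perfect outcome: (T, C) with payoffs (8, 4).
Now find the simultaneous Nash equilibrium.
Player 1's best replies: L→B; C→T; R→B.
Column's best replies: T→R; B→R.
The unique mutual best reply is (B, R), giving (8, 3).
Sequential outcome (T, C) differs from the Nash profile (B, R).

no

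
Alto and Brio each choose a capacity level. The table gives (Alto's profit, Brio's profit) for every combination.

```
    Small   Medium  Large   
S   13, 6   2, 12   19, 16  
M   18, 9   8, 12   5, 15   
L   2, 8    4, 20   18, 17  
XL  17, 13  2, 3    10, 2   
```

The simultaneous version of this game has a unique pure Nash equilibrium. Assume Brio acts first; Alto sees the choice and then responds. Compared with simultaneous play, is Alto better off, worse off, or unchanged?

unchanged

Alto best-responds to each possible Brio move:
- Small: BR = M, leader payoff 9.
- Medium: BR = M, leader payoff 12.
- Large: BR = S, leader payoff 16.
Brio's induced payoffs are 9, 12, 16, so Brio commits to Large. Subgame-perfect outcome: (S, Large) with payoffs (19, 16).
For the simultaneous game, intersect best replies.
Alto's best replies: Small→M; Medium→M; Large→S.
Brio's best replies: S→Large; M→Large; L→Medium; XL→Small.
The unique mutual best reply is (S, Large), giving (19, 16).
Alto earns 19 sequentially versus 19 at the Nash outcome: unchanged.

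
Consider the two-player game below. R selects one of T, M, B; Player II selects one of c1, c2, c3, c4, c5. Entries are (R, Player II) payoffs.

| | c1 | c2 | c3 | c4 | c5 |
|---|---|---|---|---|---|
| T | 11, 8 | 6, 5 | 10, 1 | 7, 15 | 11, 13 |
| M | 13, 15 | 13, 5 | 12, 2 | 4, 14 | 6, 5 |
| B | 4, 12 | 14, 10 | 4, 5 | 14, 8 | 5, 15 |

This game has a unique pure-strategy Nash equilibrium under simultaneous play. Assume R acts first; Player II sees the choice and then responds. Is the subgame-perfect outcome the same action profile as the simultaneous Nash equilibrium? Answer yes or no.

Solve by backward induction (R leads).
- T: BR = c4, leader payoff 7.
- M: BR = c1, leader payoff 13.
- B: BR = c5, leader payoff 5.
Maximizing over 7, 13, 5, R chooses M. Subgame-perfect outcome: (M, c1) with payoffs (13, 15).
Under simultaneous play:
R's best replies: c1→M; c2→B; c3→M; c4→B; c5→T.
Player II's best replies: T→c4; M→c1; B→c5.
The unique mutual best reply is (M, c1), giving (13, 15).
Sequential outcome (M, c1) coincides with the Nash profile (M, c1).

yes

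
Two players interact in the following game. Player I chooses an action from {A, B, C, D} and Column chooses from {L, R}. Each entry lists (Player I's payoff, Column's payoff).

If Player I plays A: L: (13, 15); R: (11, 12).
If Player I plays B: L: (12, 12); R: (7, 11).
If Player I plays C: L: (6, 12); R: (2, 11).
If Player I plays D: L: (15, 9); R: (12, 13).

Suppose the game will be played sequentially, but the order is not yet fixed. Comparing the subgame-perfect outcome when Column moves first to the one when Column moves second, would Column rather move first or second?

second

If Player I leads: Column's best replies are A→L, B→L, C→L, D→R; Player I's induced payoffs 13, 12, 6, 12; outcome (A, L), payoffs (13, 15).
If Column leads: Player I's best replies are L→D, R→D; Column's induced payoffs 9, 13; outcome (D, R), payoffs (12, 13).
Column gets 13 moving first and 15 moving second, so Column prefers to move second.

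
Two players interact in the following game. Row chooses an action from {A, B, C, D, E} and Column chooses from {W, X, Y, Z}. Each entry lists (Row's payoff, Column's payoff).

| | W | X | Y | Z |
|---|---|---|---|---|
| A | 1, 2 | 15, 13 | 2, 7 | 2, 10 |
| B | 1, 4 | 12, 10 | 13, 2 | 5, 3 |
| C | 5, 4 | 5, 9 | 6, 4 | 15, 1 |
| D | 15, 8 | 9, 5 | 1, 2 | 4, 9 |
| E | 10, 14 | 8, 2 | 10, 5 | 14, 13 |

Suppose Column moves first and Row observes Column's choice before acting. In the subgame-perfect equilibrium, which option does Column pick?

X

Solve by backward induction (Column leads).
- W → Row plays D (best of 1, 1, 5, 15, 10); Column gets 8.
- X → Row plays A (best of 15, 12, 5, 9, 8); Column gets 13.
- Y → Row plays B (best of 2, 13, 6, 1, 10); Column gets 2.
- Z → Row plays C (best of 2, 5, 15, 4, 14); Column gets 1.
Among 8, 13, 2, 1, the best is 13 at X. Subgame-perfect outcome: (A, X) with payoffs (15, 13).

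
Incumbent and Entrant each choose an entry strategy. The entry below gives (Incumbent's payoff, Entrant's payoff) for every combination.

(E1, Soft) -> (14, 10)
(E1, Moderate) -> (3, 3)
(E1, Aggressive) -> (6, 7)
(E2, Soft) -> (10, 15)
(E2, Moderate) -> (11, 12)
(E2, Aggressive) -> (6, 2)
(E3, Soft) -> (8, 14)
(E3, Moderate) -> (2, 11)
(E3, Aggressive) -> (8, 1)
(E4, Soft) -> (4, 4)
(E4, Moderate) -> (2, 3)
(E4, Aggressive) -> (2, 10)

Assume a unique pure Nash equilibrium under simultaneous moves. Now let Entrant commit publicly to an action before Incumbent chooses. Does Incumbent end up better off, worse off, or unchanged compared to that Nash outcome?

Solve by backward induction (Entrant leads).
- Soft: BR = E1, leader payoff 10.
- Moderate: BR = E2, leader payoff 12.
- Aggressive: BR = E3, leader payoff 1.
Maximizing over 10, 12, 1, Entrant chooses Moderate. Subgame-perfect outcome: (E2, Moderate) with payoffs (11, 12).
Now find the simultaneous Nash equilibrium.
Incumbent's best replies: Soft→E1; Moderate→E2; Aggressive→E3.
Entrant's best replies: E1→Soft; E2→Soft; E3→Soft; E4→Aggressive.
The unique mutual best reply is (E1, Soft), giving (14, 10).
Incumbent earns 11 sequentially versus 14 at the Nash outcome: worse off.

worse off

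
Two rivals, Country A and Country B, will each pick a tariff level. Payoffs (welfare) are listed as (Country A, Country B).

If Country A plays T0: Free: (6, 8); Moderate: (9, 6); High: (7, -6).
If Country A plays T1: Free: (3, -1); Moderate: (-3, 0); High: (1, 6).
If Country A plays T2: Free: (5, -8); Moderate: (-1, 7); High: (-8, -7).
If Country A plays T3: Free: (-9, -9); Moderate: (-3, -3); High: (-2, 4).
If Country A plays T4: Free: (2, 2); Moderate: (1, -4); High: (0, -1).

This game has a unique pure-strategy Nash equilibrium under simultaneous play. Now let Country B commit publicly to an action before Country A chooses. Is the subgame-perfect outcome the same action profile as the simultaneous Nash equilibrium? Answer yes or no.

Backward induction with Country B moving first.
- Free → Country A plays T0 (best of 6, 3, 5, -9, 2); Country B gets 8.
- Moderate → Country A plays T0 (best of 9, -3, -1, -3, 1); Country B gets 6.
- High → Country A plays T0 (best of 7, 1, -8, -2, 0); Country B gets -6.
Among 8, 6, -6, the best is 8 at Free. Subgame-perfect outcome: (T0, Free) with payoffs (6, 8).
Under simultaneous play:
Country A's best replies: Free→T0; Moderate→T0; High→T0.
Country B's best replies: T0→Free; T1→High; T2→Moderate; T3→High; T4→Free.
The unique mutual best reply is (T0, Free), giving (6, 8).
Sequential outcome (T0, Free) coincides with the Nash profile (T0, Free).

yes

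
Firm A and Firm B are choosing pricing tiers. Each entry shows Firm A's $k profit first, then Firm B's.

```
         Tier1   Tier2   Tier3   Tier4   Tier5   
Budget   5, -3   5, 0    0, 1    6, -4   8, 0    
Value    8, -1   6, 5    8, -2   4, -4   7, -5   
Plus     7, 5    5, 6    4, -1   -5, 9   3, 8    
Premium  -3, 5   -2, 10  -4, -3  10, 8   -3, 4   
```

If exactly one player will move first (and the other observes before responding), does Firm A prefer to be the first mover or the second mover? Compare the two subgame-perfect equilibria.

If Firm A leads: Firm B's best replies are Budget→Tier3, Value→Tier2, Plus→Tier4, Premium→Tier2; Firm A's induced payoffs 0, 6, -5, -2; outcome (Value, Tier2), payoffs (6, 5).
If Firm B leads: Firm A's best replies are Tier1→Value, Tier2→Value, Tier3→Value, Tier4→Premium, Tier5→Budget; Firm B's induced payoffs -1, 5, -2, 8, 0; outcome (Premium, Tier4), payoffs (10, 8).
Firm A gets 6 moving first and 10 moving second, so Firm A prefers to move second.

second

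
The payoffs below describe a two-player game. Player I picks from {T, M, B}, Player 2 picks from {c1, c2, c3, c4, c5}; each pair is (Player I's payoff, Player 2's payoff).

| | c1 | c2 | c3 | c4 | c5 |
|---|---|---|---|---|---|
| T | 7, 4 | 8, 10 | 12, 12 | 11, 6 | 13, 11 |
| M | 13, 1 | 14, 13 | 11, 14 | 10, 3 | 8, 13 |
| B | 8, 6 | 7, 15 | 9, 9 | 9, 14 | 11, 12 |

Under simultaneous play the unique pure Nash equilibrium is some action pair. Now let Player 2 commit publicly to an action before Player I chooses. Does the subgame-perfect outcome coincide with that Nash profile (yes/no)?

Backward induction with Player 2 moving first.
- c1 → Player I plays M (best of 7, 13, 8); Player 2 gets 1.
- c2 → Player I plays M (best of 8, 14, 7); Player 2 gets 13.
- c3 → Player I plays T (best of 12, 11, 9); Player 2 gets 12.
- c4 → Player I plays T (best of 11, 10, 9); Player 2 gets 6.
- c5 → Player I plays T (best of 13, 8, 11); Player 2 gets 11.
Maximizing over 1, 13, 12, 6, 11, Player 2 chooses c2. Subgame-perfect outcome: (M, c2) with payoffs (14, 13).
Under simultaneous play:
Player I's best replies: c1→M; c2→M; c3→T; c4→T; c5→T.
Player 2's best replies: T→c3; M→c3; B→c2.
The unique mutual best reply is (T, c3), giving (12, 12).
Sequential outcome (M, c2) differs from the Nash profile (T, c3).

no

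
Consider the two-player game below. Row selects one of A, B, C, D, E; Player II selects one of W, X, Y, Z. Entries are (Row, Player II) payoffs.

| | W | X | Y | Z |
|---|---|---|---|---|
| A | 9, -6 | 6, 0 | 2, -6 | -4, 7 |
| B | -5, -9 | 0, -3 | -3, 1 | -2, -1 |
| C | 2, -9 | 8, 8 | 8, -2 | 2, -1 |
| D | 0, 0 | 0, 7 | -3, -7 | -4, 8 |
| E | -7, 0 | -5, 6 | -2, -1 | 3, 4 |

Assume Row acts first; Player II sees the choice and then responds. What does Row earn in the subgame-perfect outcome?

Backward induction with Row moving first.
- A: BR = Z, leader payoff -4.
- B: BR = Y, leader payoff -3.
- C: BR = X, leader payoff 8.
- D: BR = Z, leader payoff -4.
- E: BR = X, leader payoff -5.
Maximizing over -4, -3, 8, -4, -5, Row chooses C. Subgame-perfect outcome: (C, X) with payoffs (8, 8).

8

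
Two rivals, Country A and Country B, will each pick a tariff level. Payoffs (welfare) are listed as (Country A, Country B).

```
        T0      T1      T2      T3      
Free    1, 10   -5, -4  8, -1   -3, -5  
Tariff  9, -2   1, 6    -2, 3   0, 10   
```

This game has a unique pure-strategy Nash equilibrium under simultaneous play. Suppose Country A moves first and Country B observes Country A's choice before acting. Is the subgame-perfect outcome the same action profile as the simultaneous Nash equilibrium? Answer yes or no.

Country B best-responds to each possible Country A move:
- Free: Country B compares 10, -4, -1, -5 and picks T0; Country A would get 1.
- Tariff: Country B compares -2, 6, 3, 10 and picks T3; Country A would get 0.
Country A's induced payoffs are 1, 0, so Country A commits to Free. Subgame-perfect outcome: (Free, T0) with payoffs (1, 10).
Under simultaneous play:
Country A's best replies: T0→Tariff; T1→Tariff; T2→Free; T3→Tariff.
Country B's best replies: Free→T0; Tariff→T3.
Only (Tariff, T3) has each player best-responding; Nash payoffs (0, 10).
Sequential outcome (Free, T0) differs from the Nash profile (Tariff, T3).

no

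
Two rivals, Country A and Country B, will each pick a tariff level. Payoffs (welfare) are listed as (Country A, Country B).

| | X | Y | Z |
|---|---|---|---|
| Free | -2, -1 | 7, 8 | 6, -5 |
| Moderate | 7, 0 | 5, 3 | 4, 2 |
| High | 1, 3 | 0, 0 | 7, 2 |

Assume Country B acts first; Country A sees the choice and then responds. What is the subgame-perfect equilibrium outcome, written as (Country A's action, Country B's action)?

(Free, Y)

Backward induction with Country B moving first.
- X: BR = Moderate, leader payoff 0.
- Y: BR = Free, leader payoff 8.
- Z: BR = High, leader payoff 2.
Maximizing over 0, 8, 2, Country B chooses Y. Subgame-perfect outcome: (Free, Y) with payoffs (7, 8).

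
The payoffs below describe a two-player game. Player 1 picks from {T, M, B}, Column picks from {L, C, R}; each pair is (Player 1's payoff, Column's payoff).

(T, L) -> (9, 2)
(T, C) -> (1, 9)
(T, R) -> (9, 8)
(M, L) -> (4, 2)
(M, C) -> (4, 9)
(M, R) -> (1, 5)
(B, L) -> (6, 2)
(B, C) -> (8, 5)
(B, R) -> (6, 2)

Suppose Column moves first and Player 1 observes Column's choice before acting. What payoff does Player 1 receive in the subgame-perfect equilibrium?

Backward induction with Column moving first.
- L → Player 1 plays T (best of 9, 4, 6); Column gets 2.
- C → Player 1 plays B (best of 1, 4, 8); Column gets 5.
- R → Player 1 plays T (best of 9, 1, 6); Column gets 8.
Column's induced payoffs are 2, 5, 8, so Column commits to R. Subgame-perfect outcome: (T, R) with payoffs (9, 8).

9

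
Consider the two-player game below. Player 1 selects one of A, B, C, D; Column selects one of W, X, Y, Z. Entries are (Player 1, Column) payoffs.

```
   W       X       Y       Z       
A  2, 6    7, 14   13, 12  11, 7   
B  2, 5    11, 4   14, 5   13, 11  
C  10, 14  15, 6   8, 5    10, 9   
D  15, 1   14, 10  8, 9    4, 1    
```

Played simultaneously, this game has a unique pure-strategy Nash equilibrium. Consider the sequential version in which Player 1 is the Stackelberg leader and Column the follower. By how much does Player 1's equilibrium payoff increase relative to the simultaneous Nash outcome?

1

Solve by backward induction (Player 1 leads).
- A → Column plays X (best of 6, 14, 12, 7); Player 1 gets 7.
- B → Column plays Z (best of 5, 4, 5, 11); Player 1 gets 13.
- C → Column plays W (best of 14, 6, 5, 9); Player 1 gets 10.
- D → Column plays X (best of 1, 10, 9, 1); Player 1 gets 14.
Among 7, 13, 10, 14, the best is 14 at D. Subgame-perfect outcome: (D, X) with payoffs (14, 10).
For the simultaneous game, intersect best replies.
Player 1's best replies: W→D; X→C; Y→B; Z→B.
Column's best replies: A→X; B→Z; C→W; D→X.
Only (B, Z) has each player best-responding; Nash payoffs (13, 11).
Player 1's commitment gain: 14 − 13 = 1.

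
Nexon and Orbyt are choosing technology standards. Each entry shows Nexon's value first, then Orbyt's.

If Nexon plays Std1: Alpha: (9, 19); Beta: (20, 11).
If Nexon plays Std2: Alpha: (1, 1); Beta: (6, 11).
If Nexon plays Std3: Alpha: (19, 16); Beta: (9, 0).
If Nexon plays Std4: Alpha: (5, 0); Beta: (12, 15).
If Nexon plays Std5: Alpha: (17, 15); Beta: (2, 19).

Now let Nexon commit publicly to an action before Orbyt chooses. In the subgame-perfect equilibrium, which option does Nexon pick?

Std3

Work backward from Orbyt's decision.
- Std1: Orbyt compares 19, 11 and picks Alpha; Nexon would get 9.
- Std2: Orbyt compares 1, 11 and picks Beta; Nexon would get 6.
- Std3: Orbyt compares 16, 0 and picks Alpha; Nexon would get 19.
- Std4: Orbyt compares 0, 15 and picks Beta; Nexon would get 12.
- Std5: Orbyt compares 15, 19 and picks Beta; Nexon would get 2.
Maximizing over 9, 6, 19, 12, 2, Nexon chooses Std3. Subgame-perfect outcome: (Std3, Alpha) with payoffs (19, 16).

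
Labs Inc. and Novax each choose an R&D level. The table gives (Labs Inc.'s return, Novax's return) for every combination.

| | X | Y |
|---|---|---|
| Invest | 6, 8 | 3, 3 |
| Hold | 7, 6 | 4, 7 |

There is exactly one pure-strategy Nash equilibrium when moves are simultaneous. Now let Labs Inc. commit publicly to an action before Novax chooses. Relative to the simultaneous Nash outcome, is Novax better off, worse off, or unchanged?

Solve by backward induction (Labs Inc. leads).
- Invest → Novax plays X (best of 8, 3); Labs Inc. gets 6.
- Hold → Novax plays Y (best of 6, 7); Labs Inc. gets 4.
Among 6, 4, the best is 6 at Invest. Subgame-perfect outcome: (Invest, X) with payoffs (6, 8).
Now find the simultaneous Nash equilibrium.
Labs Inc.'s best replies: X→Hold; Y→Hold.
Novax's best replies: Invest→X; Hold→Y.
Only (Hold, Y) has each player best-responding; Nash payoffs (4, 7).
Novax earns 8 sequentially versus 7 at the Nash outcome: better off.

better off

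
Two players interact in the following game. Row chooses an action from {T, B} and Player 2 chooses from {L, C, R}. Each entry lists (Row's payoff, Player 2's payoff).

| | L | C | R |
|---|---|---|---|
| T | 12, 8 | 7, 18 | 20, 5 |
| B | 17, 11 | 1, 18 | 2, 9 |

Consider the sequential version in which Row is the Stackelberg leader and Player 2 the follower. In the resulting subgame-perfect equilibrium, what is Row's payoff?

Solve by backward induction (Row leads).
- T: Player 2 compares 8, 18, 5 and picks C; Row would get 7.
- B: Player 2 compares 11, 18, 9 and picks C; Row would get 1.
Row's induced payoffs are 7, 1, so Row commits to T. Subgame-perfect outcome: (T, C) with payoffs (7, 18).

7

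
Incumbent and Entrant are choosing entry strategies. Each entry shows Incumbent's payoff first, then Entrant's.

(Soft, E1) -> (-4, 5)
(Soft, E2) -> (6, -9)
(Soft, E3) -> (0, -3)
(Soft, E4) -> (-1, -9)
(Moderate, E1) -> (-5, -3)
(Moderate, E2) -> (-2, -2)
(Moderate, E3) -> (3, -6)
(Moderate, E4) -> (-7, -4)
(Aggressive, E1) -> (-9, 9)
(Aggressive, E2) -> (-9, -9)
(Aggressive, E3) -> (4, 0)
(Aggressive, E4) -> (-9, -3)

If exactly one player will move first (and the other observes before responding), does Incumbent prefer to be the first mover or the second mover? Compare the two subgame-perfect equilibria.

first

If Incumbent leads: Entrant's best replies are Soft→E1, Moderate→E2, Aggressive→E1; Incumbent's induced payoffs -4, -2, -9; outcome (Moderate, E2), payoffs (-2, -2).
If Entrant leads: Incumbent's best replies are E1→Soft, E2→Soft, E3→Aggressive, E4→Soft; Entrant's induced payoffs 5, -9, 0, -9; outcome (Soft, E1), payoffs (-4, 5).
Incumbent gets -2 moving first and -4 moving second, so Incumbent prefers to move first.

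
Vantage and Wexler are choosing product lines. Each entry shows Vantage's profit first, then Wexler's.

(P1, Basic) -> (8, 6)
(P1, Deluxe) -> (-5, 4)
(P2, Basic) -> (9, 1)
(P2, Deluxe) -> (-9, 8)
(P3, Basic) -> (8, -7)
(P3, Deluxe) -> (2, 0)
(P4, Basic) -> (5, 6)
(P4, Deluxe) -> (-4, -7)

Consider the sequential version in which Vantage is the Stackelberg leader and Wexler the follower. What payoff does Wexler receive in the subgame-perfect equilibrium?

Work backward from Wexler's decision.
- P1 → Wexler plays Basic (best of 6, 4); Vantage gets 8.
- P2 → Wexler plays Deluxe (best of 1, 8); Vantage gets -9.
- P3 → Wexler plays Deluxe (best of -7, 0); Vantage gets 2.
- P4 → Wexler plays Basic (best of 6, -7); Vantage gets 5.
Maximizing over 8, -9, 2, 5, Vantage chooses P1. Subgame-perfect outcome: (P1, Basic) with payoffs (8, 6).

6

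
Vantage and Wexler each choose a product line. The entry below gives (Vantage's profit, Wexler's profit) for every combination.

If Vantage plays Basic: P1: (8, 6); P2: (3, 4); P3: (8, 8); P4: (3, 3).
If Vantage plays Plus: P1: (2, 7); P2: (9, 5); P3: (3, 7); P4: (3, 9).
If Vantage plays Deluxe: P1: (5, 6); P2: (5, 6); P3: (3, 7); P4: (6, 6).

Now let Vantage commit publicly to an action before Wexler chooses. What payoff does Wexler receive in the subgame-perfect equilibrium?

8

Wexler best-responds to each possible Vantage move:
- Basic: Wexler compares 6, 4, 8, 3 and picks P3; Vantage would get 8.
- Plus: Wexler compares 7, 5, 7, 9 and picks P4; Vantage would get 3.
- Deluxe: Wexler compares 6, 6, 7, 6 and picks P3; Vantage would get 3.
Among 8, 3, 3, the best is 8 at Basic. Subgame-perfect outcome: (Basic, P3) with payoffs (8, 8).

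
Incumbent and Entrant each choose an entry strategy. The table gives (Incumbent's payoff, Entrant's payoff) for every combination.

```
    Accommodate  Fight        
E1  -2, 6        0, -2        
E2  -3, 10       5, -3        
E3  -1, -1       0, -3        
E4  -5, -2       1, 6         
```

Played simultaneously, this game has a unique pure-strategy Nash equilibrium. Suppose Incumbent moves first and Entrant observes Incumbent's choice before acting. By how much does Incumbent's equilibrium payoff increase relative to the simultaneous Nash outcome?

Backward induction with Incumbent moving first.
- E1 → Entrant plays Accommodate (best of 6, -2); Incumbent gets -2.
- E2 → Entrant plays Accommodate (best of 10, -3); Incumbent gets -3.
- E3 → Entrant plays Accommodate (best of -1, -3); Incumbent gets -1.
- E4 → Entrant plays Fight (best of -2, 6); Incumbent gets 1.
Among -2, -3, -1, 1, the best is 1 at E4. Subgame-perfect outcome: (E4, Fight) with payoffs (1, 6).
Under simultaneous play:
Incumbent's best replies: Accommodate→E3; Fight→E2.
Entrant's best replies: E1→Accommodate; E2→Accommodate; E3→Accommodate; E4→Fight.
Only (E3, Accommodate) has each player best-responding; Nash payoffs (-1, -1).
Incumbent's commitment gain: 1 − -1 = 2.

2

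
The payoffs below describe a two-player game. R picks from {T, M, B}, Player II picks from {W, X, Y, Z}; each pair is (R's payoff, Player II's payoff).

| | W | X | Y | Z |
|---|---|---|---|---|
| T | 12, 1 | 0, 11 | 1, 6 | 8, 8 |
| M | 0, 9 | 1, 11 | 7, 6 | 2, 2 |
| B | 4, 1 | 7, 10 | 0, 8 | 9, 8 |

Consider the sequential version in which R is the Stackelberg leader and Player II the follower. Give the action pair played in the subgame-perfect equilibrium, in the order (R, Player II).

Backward induction with R moving first.
- T: BR = X, leader payoff 0.
- M: BR = X, leader payoff 1.
- B: BR = X, leader payoff 7.
Maximizing over 0, 1, 7, R chooses B. Subgame-perfect outcome: (B, X) with payoffs (7, 10).

(B, X)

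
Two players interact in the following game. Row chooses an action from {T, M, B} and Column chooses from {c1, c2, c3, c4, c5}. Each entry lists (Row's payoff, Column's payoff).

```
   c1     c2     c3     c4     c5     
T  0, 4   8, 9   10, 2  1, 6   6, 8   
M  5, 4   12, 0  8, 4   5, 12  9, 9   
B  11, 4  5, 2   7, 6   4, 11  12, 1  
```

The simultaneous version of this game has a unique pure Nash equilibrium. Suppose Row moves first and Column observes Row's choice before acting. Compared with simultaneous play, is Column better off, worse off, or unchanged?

Solve by backward induction (Row leads).
- T: BR = c2, leader payoff 8.
- M: BR = c4, leader payoff 5.
- B: BR = c4, leader payoff 4.
Row's induced payoffs are 8, 5, 4, so Row commits to T. Subgame-perfect outcome: (T, c2) with payoffs (8, 9).
Now find the simultaneous Nash equilibrium.
Row's best replies: c1→B; c2→M; c3→T; c4→M; c5→B.
Column's best replies: T→c2; M→c4; B→c4.
The unique mutual best reply is (M, c4), giving (5, 12).
Column earns 9 sequentially versus 12 at the Nash outcome: worse off.

worse off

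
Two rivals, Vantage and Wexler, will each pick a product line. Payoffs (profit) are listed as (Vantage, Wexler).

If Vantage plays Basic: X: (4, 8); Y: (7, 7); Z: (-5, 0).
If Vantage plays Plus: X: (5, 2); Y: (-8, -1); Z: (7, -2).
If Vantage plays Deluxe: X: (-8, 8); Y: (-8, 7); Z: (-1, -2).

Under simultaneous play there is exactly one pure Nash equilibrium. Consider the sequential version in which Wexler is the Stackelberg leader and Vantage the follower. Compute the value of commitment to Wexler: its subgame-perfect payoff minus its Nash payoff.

5

Vantage best-responds to each possible Wexler move:
- X: Vantage compares 4, 5, -8 and picks Plus; Wexler would get 2.
- Y: Vantage compares 7, -8, -8 and picks Basic; Wexler would get 7.
- Z: Vantage compares -5, 7, -1 and picks Plus; Wexler would get -2.
Among 2, 7, -2, the best is 7 at Y. Subgame-perfect outcome: (Basic, Y) with payoffs (7, 7).
For the simultaneous game, intersect best replies.
Vantage's best replies: X→Plus; Y→Basic; Z→Plus.
Wexler's best replies: Basic→X; Plus→X; Deluxe→X.
Only (Plus, X) has each player best-responding; Nash payoffs (5, 2).
Wexler's commitment gain: 7 − 2 = 5.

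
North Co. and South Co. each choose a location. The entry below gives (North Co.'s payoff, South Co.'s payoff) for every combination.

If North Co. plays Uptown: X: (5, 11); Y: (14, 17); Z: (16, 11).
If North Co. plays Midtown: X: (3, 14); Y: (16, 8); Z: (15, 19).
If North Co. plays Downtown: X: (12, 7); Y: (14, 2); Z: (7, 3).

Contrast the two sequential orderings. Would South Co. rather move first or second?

If North Co. leads: South Co.'s best replies are Uptown→Y, Midtown→Z, Downtown→X; North Co.'s induced payoffs 14, 15, 12; outcome (Midtown, Z), payoffs (15, 19).
If South Co. leads: North Co.'s best replies are X→Downtown, Y→Midtown, Z→Uptown; South Co.'s induced payoffs 7, 8, 11; outcome (Uptown, Z), payoffs (16, 11).
South Co. gets 11 moving first and 19 moving second, so South Co. prefers to move second.

second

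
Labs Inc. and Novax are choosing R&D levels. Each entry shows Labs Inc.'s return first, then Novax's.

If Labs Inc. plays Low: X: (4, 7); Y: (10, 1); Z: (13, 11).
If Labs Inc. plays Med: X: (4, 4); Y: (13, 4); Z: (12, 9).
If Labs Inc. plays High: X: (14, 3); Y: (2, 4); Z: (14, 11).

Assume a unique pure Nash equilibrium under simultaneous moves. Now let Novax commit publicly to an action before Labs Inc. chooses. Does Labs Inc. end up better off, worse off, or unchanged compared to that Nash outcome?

Labs Inc. best-responds to each possible Novax move:
- X: Labs Inc. compares 4, 4, 14 and picks High; Novax would get 3.
- Y: Labs Inc. compares 10, 13, 2 and picks Med; Novax would get 4.
- Z: Labs Inc. compares 13, 12, 14 and picks High; Novax would get 11.
Novax's induced payoffs are 3, 4, 11, so Novax commits to Z. Subgame-perfect outcome: (High, Z) with payoffs (14, 11).
For the simultaneous game, intersect best replies.
Labs Inc.'s best replies: X→High; Y→Med; Z→High.
Novax's best replies: Low→Z; Med→Z; High→Z.
The unique mutual best reply is (High, Z), giving (14, 11).
Labs Inc. earns 14 sequentially versus 14 at the Nash outcome: unchanged.

unchanged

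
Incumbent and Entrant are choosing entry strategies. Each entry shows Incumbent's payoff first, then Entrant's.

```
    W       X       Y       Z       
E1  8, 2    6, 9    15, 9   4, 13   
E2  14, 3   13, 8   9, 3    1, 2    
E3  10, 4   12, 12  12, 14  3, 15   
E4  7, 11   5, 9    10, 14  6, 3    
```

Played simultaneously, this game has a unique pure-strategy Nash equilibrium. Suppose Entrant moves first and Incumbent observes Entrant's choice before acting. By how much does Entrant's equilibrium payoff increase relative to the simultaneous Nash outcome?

Work backward from Incumbent's decision.
- W → Incumbent plays E2 (best of 8, 14, 10, 7); Entrant gets 3.
- X → Incumbent plays E2 (best of 6, 13, 12, 5); Entrant gets 8.
- Y → Incumbent plays E1 (best of 15, 9, 12, 10); Entrant gets 9.
- Z → Incumbent plays E4 (best of 4, 1, 3, 6); Entrant gets 3.
Maximizing over 3, 8, 9, 3, Entrant chooses Y. Subgame-perfect outcome: (E1, Y) with payoffs (15, 9).
Under simultaneous play:
Incumbent's best replies: W→E2; X→E2; Y→E1; Z→E4.
Entrant's best replies: E1→Z; E2→X; E3→Z; E4→Y.
Only (E2, X) has each player best-responding; Nash payoffs (13, 8).
Entrant's commitment gain: 9 − 8 = 1.

1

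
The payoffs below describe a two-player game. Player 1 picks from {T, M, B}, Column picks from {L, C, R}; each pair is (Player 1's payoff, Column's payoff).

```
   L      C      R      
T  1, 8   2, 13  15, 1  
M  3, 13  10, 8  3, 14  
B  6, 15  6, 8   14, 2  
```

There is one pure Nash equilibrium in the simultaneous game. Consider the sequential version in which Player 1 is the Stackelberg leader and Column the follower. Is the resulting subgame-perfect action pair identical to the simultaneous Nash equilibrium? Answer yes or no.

yes

Solve by backward induction (Player 1 leads).
- T: BR = C, leader payoff 2.
- M: BR = R, leader payoff 3.
- B: BR = L, leader payoff 6.
Among 2, 3, 6, the best is 6 at B. Subgame-perfect outcome: (B, L) with payoffs (6, 15).
Now find the simultaneous Nash equilibrium.
Player 1's best replies: L→B; C→M; R→T.
Column's best replies: T→C; M→R; B→L.
The unique mutual best reply is (B, L), giving (6, 15).
Sequential outcome (B, L) coincides with the Nash profile (B, L).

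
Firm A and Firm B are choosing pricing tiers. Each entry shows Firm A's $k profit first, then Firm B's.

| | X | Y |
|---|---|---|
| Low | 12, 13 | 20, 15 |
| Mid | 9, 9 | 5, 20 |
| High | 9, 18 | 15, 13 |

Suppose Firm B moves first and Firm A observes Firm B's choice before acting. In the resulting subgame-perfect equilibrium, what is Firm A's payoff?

Solve by backward induction (Firm B leads).
- X → Firm A plays Low (best of 12, 9, 9); Firm B gets 13.
- Y → Firm A plays Low (best of 20, 5, 15); Firm B gets 15.
Among 13, 15, the best is 15 at Y. Subgame-perfect outcome: (Low, Y) with payoffs (20, 15).

20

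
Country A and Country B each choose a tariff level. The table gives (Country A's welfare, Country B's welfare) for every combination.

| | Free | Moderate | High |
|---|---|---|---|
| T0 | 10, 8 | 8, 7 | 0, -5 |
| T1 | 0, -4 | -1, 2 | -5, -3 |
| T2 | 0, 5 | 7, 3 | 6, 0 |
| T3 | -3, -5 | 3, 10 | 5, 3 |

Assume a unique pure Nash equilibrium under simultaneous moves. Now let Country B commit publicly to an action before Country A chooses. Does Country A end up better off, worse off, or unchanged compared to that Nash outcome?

unchanged

Country A best-responds to each possible Country B move:
- Free: Country A compares 10, 0, 0, -3 and picks T0; Country B would get 8.
- Moderate: Country A compares 8, -1, 7, 3 and picks T0; Country B would get 7.
- High: Country A compares 0, -5, 6, 5 and picks T2; Country B would get 0.
Among 8, 7, 0, the best is 8 at Free. Subgame-perfect outcome: (T0, Free) with payoffs (10, 8).
For the simultaneous game, intersect best replies.
Country A's best replies: Free→T0; Moderate→T0; High→T2.
Country B's best replies: T0→Free; T1→Moderate; T2→Free; T3→Moderate.
The unique mutual best reply is (T0, Free), giving (10, 8).
Country A earns 10 sequentially versus 10 at the Nash outcome: unchanged.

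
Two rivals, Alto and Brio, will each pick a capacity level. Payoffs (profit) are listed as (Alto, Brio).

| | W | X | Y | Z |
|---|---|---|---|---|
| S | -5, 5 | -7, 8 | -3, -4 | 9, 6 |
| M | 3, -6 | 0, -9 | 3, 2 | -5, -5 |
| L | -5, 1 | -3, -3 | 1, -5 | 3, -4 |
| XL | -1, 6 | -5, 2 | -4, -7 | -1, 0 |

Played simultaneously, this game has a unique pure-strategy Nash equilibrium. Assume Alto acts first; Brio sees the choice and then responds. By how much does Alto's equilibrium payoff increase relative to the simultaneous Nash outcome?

Brio best-responds to each possible Alto move:
- S: Brio compares 5, 8, -4, 6 and picks X; Alto would get -7.
- M: Brio compares -6, -9, 2, -5 and picks Y; Alto would get 3.
- L: Brio compares 1, -3, -5, -4 and picks W; Alto would get -5.
- XL: Brio compares 6, 2, -7, 0 and picks W; Alto would get -1.
Alto's induced payoffs are -7, 3, -5, -1, so Alto commits to M. Subgame-perfect outcome: (M, Y) with payoffs (3, 2).
For the simultaneous game, intersect best replies.
Alto's best replies: W→M; X→M; Y→M; Z→S.
Brio's best replies: S→X; M→Y; L→W; XL→W.
The unique mutual best reply is (M, Y), giving (3, 2).
Alto's commitment gain: 3 − 3 = 0.

0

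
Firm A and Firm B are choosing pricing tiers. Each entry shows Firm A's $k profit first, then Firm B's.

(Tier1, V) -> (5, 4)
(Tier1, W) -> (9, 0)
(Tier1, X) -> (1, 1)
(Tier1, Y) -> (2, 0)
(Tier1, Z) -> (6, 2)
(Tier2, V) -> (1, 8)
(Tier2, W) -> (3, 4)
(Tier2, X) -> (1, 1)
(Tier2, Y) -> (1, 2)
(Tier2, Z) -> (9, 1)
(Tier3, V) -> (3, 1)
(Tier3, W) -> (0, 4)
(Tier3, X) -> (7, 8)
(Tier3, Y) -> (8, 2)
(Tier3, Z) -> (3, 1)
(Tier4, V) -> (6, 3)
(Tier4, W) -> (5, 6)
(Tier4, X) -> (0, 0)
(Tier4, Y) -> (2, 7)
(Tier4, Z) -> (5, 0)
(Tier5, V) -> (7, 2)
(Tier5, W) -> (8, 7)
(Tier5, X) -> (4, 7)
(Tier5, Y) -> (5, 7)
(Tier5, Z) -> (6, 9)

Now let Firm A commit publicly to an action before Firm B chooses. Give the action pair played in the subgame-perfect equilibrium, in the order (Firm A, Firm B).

Firm B best-responds to each possible Firm A move:
- Tier1 → Firm B plays V (best of 4, 0, 1, 0, 2); Firm A gets 5.
- Tier2 → Firm B plays V (best of 8, 4, 1, 2, 1); Firm A gets 1.
- Tier3 → Firm B plays X (best of 1, 4, 8, 2, 1); Firm A gets 7.
- Tier4 → Firm B plays Y (best of 3, 6, 0, 7, 0); Firm A gets 2.
- Tier5 → Firm B plays Z (best of 2, 7, 7, 7, 9); Firm A gets 6.
Firm A's induced payoffs are 5, 1, 7, 2, 6, so Firm A commits to Tier3. Subgame-perfect outcome: (Tier3, X) with payoffs (7, 8).

(Tier3, X)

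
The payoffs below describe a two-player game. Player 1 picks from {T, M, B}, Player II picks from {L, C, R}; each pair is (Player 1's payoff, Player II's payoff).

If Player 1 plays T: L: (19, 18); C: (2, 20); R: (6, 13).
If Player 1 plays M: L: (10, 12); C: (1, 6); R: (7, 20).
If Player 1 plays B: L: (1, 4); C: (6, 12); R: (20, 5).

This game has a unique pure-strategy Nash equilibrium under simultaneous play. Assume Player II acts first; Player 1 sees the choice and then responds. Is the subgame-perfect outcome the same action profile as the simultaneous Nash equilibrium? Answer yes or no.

Solve by backward induction (Player II leads).
- L: BR = T, leader payoff 18.
- C: BR = B, leader payoff 12.
- R: BR = B, leader payoff 5.
Among 18, 12, 5, the best is 18 at L. Subgame-perfect outcome: (T, L) with payoffs (19, 18).
Under simultaneous play:
Player 1's best replies: L→T; C→B; R→B.
Player II's best replies: T→C; M→R; B→C.
The unique mutual best reply is (B, C), giving (6, 12).
Sequential outcome (T, L) differs from the Nash profile (B, C).

no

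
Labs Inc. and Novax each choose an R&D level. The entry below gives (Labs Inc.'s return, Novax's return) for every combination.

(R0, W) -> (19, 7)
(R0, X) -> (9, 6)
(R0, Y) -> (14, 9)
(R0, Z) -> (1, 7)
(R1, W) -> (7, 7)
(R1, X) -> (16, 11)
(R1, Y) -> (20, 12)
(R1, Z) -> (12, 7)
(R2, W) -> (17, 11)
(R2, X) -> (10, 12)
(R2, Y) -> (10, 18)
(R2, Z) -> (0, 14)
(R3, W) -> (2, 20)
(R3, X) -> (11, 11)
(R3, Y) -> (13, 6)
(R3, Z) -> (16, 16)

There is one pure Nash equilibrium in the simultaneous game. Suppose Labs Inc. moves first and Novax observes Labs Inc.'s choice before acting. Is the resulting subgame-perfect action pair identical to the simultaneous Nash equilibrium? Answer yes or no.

Solve by backward induction (Labs Inc. leads).
- R0: Novax compares 7, 6, 9, 7 and picks Y; Labs Inc. would get 14.
- R1: Novax compares 7, 11, 12, 7 and picks Y; Labs Inc. would get 20.
- R2: Novax compares 11, 12, 18, 14 and picks Y; Labs Inc. would get 10.
- R3: Novax compares 20, 11, 6, 16 and picks W; Labs Inc. would get 2.
Maximizing over 14, 20, 10, 2, Labs Inc. chooses R1. Subgame-perfect outcome: (R1, Y) with payoffs (20, 12).
Under simultaneous play:
Labs Inc.'s best replies: W→R0; X→R1; Y→R1; Z→R3.
Novax's best replies: R0→Y; R1→Y; R2→Y; R3→W.
Only (R1, Y) has each player best-responding; Nash payoffs (20, 12).
Sequential outcome (R1, Y) coincides with the Nash profile (R1, Y).

yes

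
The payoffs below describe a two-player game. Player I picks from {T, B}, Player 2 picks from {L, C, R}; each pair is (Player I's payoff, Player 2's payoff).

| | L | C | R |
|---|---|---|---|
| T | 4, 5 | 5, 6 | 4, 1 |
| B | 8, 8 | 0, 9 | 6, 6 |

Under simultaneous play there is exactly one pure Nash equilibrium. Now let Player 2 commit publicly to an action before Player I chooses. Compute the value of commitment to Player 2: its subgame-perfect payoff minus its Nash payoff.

Player I best-responds to each possible Player 2 move:
- L: Player I compares 4, 8 and picks B; Player 2 would get 8.
- C: Player I compares 5, 0 and picks T; Player 2 would get 6.
- R: Player I compares 4, 6 and picks B; Player 2 would get 6.
Player 2's induced payoffs are 8, 6, 6, so Player 2 commits to L. Subgame-perfect outcome: (B, L) with payoffs (8, 8).
Under simultaneous play:
Player I's best replies: L→B; C→T; R→B.
Player 2's best replies: T→C; B→C.
Only (T, C) has each player best-responding; Nash payoffs (5, 6).
Player 2's commitment gain: 8 − 6 = 2.

2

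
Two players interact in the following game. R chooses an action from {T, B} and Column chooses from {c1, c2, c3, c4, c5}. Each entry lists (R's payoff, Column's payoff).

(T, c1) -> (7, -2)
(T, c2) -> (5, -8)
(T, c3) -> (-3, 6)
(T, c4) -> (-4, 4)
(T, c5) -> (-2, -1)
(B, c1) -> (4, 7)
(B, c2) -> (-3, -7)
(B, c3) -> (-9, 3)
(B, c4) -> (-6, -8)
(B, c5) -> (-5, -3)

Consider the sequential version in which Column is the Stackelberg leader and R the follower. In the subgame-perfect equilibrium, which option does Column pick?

Backward induction with Column moving first.
- c1: BR = T, leader payoff -2.
- c2: BR = T, leader payoff -8.
- c3: BR = T, leader payoff 6.
- c4: BR = T, leader payoff 4.
- c5: BR = T, leader payoff -1.
Among -2, -8, 6, 4, -1, the best is 6 at c3. Subgame-perfect outcome: (T, c3) with payoffs (-3, 6).

c3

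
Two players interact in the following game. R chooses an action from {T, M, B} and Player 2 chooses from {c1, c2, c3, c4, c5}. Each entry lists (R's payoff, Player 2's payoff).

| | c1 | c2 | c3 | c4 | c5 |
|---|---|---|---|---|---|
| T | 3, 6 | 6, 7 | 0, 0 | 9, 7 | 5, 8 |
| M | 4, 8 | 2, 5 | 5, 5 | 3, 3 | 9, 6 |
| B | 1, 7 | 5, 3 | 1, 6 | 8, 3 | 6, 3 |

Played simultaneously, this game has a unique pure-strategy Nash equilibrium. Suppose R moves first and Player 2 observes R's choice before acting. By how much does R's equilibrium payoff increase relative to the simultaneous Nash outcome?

1

Work backward from Player 2's decision.
- T: Player 2 compares 6, 7, 0, 7, 8 and picks c5; R would get 5.
- M: Player 2 compares 8, 5, 5, 3, 6 and picks c1; R would get 4.
- B: Player 2 compares 7, 3, 6, 3, 3 and picks c1; R would get 1.
Among 5, 4, 1, the best is 5 at T. Subgame-perfect outcome: (T, c5) with payoffs (5, 8).
Under simultaneous play:
R's best replies: c1→M; c2→T; c3→M; c4→T; c5→M.
Player 2's best replies: T→c5; M→c1; B→c1.
The unique mutual best reply is (M, c1), giving (4, 8).
R's commitment gain: 5 − 4 = 1.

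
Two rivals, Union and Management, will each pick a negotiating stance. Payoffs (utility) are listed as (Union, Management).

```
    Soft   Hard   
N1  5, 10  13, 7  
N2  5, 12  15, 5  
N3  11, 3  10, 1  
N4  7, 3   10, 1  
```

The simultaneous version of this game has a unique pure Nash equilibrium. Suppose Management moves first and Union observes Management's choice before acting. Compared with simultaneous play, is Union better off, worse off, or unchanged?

Backward induction with Management moving first.
- Soft: BR = N3, leader payoff 3.
- Hard: BR = N2, leader payoff 5.
Among 3, 5, the best is 5 at Hard. Subgame-perfect outcome: (N2, Hard) with payoffs (15, 5).
Now find the simultaneous Nash equilibrium.
Union's best replies: Soft→N3; Hard→N2.
Management's best replies: N1→Soft; N2→Soft; N3→Soft; N4→Soft.
The unique mutual best reply is (N3, Soft), giving (11, 3).
Union earns 15 sequentially versus 11 at the Nash outcome: better off.

better off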